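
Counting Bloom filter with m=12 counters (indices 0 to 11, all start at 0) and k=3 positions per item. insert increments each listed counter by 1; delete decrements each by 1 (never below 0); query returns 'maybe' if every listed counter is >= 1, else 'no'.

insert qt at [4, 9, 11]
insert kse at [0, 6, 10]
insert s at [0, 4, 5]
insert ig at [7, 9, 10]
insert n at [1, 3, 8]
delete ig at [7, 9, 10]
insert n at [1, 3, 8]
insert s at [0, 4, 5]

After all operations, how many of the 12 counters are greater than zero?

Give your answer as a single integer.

Answer: 10

Derivation:
Step 1: insert qt at [4, 9, 11] -> counters=[0,0,0,0,1,0,0,0,0,1,0,1]
Step 2: insert kse at [0, 6, 10] -> counters=[1,0,0,0,1,0,1,0,0,1,1,1]
Step 3: insert s at [0, 4, 5] -> counters=[2,0,0,0,2,1,1,0,0,1,1,1]
Step 4: insert ig at [7, 9, 10] -> counters=[2,0,0,0,2,1,1,1,0,2,2,1]
Step 5: insert n at [1, 3, 8] -> counters=[2,1,0,1,2,1,1,1,1,2,2,1]
Step 6: delete ig at [7, 9, 10] -> counters=[2,1,0,1,2,1,1,0,1,1,1,1]
Step 7: insert n at [1, 3, 8] -> counters=[2,2,0,2,2,1,1,0,2,1,1,1]
Step 8: insert s at [0, 4, 5] -> counters=[3,2,0,2,3,2,1,0,2,1,1,1]
Final counters=[3,2,0,2,3,2,1,0,2,1,1,1] -> 10 nonzero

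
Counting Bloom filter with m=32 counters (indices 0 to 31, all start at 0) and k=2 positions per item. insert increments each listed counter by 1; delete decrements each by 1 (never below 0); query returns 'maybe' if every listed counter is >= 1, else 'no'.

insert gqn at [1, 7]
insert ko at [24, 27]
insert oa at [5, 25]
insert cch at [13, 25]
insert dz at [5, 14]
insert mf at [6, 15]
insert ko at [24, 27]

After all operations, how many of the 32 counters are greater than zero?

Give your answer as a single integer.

Step 1: insert gqn at [1, 7] -> counters=[0,1,0,0,0,0,0,1,0,0,0,0,0,0,0,0,0,0,0,0,0,0,0,0,0,0,0,0,0,0,0,0]
Step 2: insert ko at [24, 27] -> counters=[0,1,0,0,0,0,0,1,0,0,0,0,0,0,0,0,0,0,0,0,0,0,0,0,1,0,0,1,0,0,0,0]
Step 3: insert oa at [5, 25] -> counters=[0,1,0,0,0,1,0,1,0,0,0,0,0,0,0,0,0,0,0,0,0,0,0,0,1,1,0,1,0,0,0,0]
Step 4: insert cch at [13, 25] -> counters=[0,1,0,0,0,1,0,1,0,0,0,0,0,1,0,0,0,0,0,0,0,0,0,0,1,2,0,1,0,0,0,0]
Step 5: insert dz at [5, 14] -> counters=[0,1,0,0,0,2,0,1,0,0,0,0,0,1,1,0,0,0,0,0,0,0,0,0,1,2,0,1,0,0,0,0]
Step 6: insert mf at [6, 15] -> counters=[0,1,0,0,0,2,1,1,0,0,0,0,0,1,1,1,0,0,0,0,0,0,0,0,1,2,0,1,0,0,0,0]
Step 7: insert ko at [24, 27] -> counters=[0,1,0,0,0,2,1,1,0,0,0,0,0,1,1,1,0,0,0,0,0,0,0,0,2,2,0,2,0,0,0,0]
Final counters=[0,1,0,0,0,2,1,1,0,0,0,0,0,1,1,1,0,0,0,0,0,0,0,0,2,2,0,2,0,0,0,0] -> 10 nonzero

Answer: 10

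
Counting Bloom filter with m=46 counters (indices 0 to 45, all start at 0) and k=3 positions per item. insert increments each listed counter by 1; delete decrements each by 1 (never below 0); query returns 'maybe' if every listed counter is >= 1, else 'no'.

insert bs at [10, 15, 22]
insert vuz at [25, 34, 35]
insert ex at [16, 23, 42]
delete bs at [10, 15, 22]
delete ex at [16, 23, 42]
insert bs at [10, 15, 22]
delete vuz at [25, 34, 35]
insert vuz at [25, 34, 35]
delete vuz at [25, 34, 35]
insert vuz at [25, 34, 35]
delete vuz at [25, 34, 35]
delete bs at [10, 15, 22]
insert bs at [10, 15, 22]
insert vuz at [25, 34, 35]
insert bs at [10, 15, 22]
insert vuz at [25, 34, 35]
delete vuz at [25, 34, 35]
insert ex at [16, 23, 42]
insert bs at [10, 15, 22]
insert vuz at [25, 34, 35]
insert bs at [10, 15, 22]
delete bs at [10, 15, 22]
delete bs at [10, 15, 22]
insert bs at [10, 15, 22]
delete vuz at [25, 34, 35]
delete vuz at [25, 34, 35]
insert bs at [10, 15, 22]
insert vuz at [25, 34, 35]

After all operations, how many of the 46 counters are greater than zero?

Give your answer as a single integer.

Step 1: insert bs at [10, 15, 22] -> counters=[0,0,0,0,0,0,0,0,0,0,1,0,0,0,0,1,0,0,0,0,0,0,1,0,0,0,0,0,0,0,0,0,0,0,0,0,0,0,0,0,0,0,0,0,0,0]
Step 2: insert vuz at [25, 34, 35] -> counters=[0,0,0,0,0,0,0,0,0,0,1,0,0,0,0,1,0,0,0,0,0,0,1,0,0,1,0,0,0,0,0,0,0,0,1,1,0,0,0,0,0,0,0,0,0,0]
Step 3: insert ex at [16, 23, 42] -> counters=[0,0,0,0,0,0,0,0,0,0,1,0,0,0,0,1,1,0,0,0,0,0,1,1,0,1,0,0,0,0,0,0,0,0,1,1,0,0,0,0,0,0,1,0,0,0]
Step 4: delete bs at [10, 15, 22] -> counters=[0,0,0,0,0,0,0,0,0,0,0,0,0,0,0,0,1,0,0,0,0,0,0,1,0,1,0,0,0,0,0,0,0,0,1,1,0,0,0,0,0,0,1,0,0,0]
Step 5: delete ex at [16, 23, 42] -> counters=[0,0,0,0,0,0,0,0,0,0,0,0,0,0,0,0,0,0,0,0,0,0,0,0,0,1,0,0,0,0,0,0,0,0,1,1,0,0,0,0,0,0,0,0,0,0]
Step 6: insert bs at [10, 15, 22] -> counters=[0,0,0,0,0,0,0,0,0,0,1,0,0,0,0,1,0,0,0,0,0,0,1,0,0,1,0,0,0,0,0,0,0,0,1,1,0,0,0,0,0,0,0,0,0,0]
Step 7: delete vuz at [25, 34, 35] -> counters=[0,0,0,0,0,0,0,0,0,0,1,0,0,0,0,1,0,0,0,0,0,0,1,0,0,0,0,0,0,0,0,0,0,0,0,0,0,0,0,0,0,0,0,0,0,0]
Step 8: insert vuz at [25, 34, 35] -> counters=[0,0,0,0,0,0,0,0,0,0,1,0,0,0,0,1,0,0,0,0,0,0,1,0,0,1,0,0,0,0,0,0,0,0,1,1,0,0,0,0,0,0,0,0,0,0]
Step 9: delete vuz at [25, 34, 35] -> counters=[0,0,0,0,0,0,0,0,0,0,1,0,0,0,0,1,0,0,0,0,0,0,1,0,0,0,0,0,0,0,0,0,0,0,0,0,0,0,0,0,0,0,0,0,0,0]
Step 10: insert vuz at [25, 34, 35] -> counters=[0,0,0,0,0,0,0,0,0,0,1,0,0,0,0,1,0,0,0,0,0,0,1,0,0,1,0,0,0,0,0,0,0,0,1,1,0,0,0,0,0,0,0,0,0,0]
Step 11: delete vuz at [25, 34, 35] -> counters=[0,0,0,0,0,0,0,0,0,0,1,0,0,0,0,1,0,0,0,0,0,0,1,0,0,0,0,0,0,0,0,0,0,0,0,0,0,0,0,0,0,0,0,0,0,0]
Step 12: delete bs at [10, 15, 22] -> counters=[0,0,0,0,0,0,0,0,0,0,0,0,0,0,0,0,0,0,0,0,0,0,0,0,0,0,0,0,0,0,0,0,0,0,0,0,0,0,0,0,0,0,0,0,0,0]
Step 13: insert bs at [10, 15, 22] -> counters=[0,0,0,0,0,0,0,0,0,0,1,0,0,0,0,1,0,0,0,0,0,0,1,0,0,0,0,0,0,0,0,0,0,0,0,0,0,0,0,0,0,0,0,0,0,0]
Step 14: insert vuz at [25, 34, 35] -> counters=[0,0,0,0,0,0,0,0,0,0,1,0,0,0,0,1,0,0,0,0,0,0,1,0,0,1,0,0,0,0,0,0,0,0,1,1,0,0,0,0,0,0,0,0,0,0]
Step 15: insert bs at [10, 15, 22] -> counters=[0,0,0,0,0,0,0,0,0,0,2,0,0,0,0,2,0,0,0,0,0,0,2,0,0,1,0,0,0,0,0,0,0,0,1,1,0,0,0,0,0,0,0,0,0,0]
Step 16: insert vuz at [25, 34, 35] -> counters=[0,0,0,0,0,0,0,0,0,0,2,0,0,0,0,2,0,0,0,0,0,0,2,0,0,2,0,0,0,0,0,0,0,0,2,2,0,0,0,0,0,0,0,0,0,0]
Step 17: delete vuz at [25, 34, 35] -> counters=[0,0,0,0,0,0,0,0,0,0,2,0,0,0,0,2,0,0,0,0,0,0,2,0,0,1,0,0,0,0,0,0,0,0,1,1,0,0,0,0,0,0,0,0,0,0]
Step 18: insert ex at [16, 23, 42] -> counters=[0,0,0,0,0,0,0,0,0,0,2,0,0,0,0,2,1,0,0,0,0,0,2,1,0,1,0,0,0,0,0,0,0,0,1,1,0,0,0,0,0,0,1,0,0,0]
Step 19: insert bs at [10, 15, 22] -> counters=[0,0,0,0,0,0,0,0,0,0,3,0,0,0,0,3,1,0,0,0,0,0,3,1,0,1,0,0,0,0,0,0,0,0,1,1,0,0,0,0,0,0,1,0,0,0]
Step 20: insert vuz at [25, 34, 35] -> counters=[0,0,0,0,0,0,0,0,0,0,3,0,0,0,0,3,1,0,0,0,0,0,3,1,0,2,0,0,0,0,0,0,0,0,2,2,0,0,0,0,0,0,1,0,0,0]
Step 21: insert bs at [10, 15, 22] -> counters=[0,0,0,0,0,0,0,0,0,0,4,0,0,0,0,4,1,0,0,0,0,0,4,1,0,2,0,0,0,0,0,0,0,0,2,2,0,0,0,0,0,0,1,0,0,0]
Step 22: delete bs at [10, 15, 22] -> counters=[0,0,0,0,0,0,0,0,0,0,3,0,0,0,0,3,1,0,0,0,0,0,3,1,0,2,0,0,0,0,0,0,0,0,2,2,0,0,0,0,0,0,1,0,0,0]
Step 23: delete bs at [10, 15, 22] -> counters=[0,0,0,0,0,0,0,0,0,0,2,0,0,0,0,2,1,0,0,0,0,0,2,1,0,2,0,0,0,0,0,0,0,0,2,2,0,0,0,0,0,0,1,0,0,0]
Step 24: insert bs at [10, 15, 22] -> counters=[0,0,0,0,0,0,0,0,0,0,3,0,0,0,0,3,1,0,0,0,0,0,3,1,0,2,0,0,0,0,0,0,0,0,2,2,0,0,0,0,0,0,1,0,0,0]
Step 25: delete vuz at [25, 34, 35] -> counters=[0,0,0,0,0,0,0,0,0,0,3,0,0,0,0,3,1,0,0,0,0,0,3,1,0,1,0,0,0,0,0,0,0,0,1,1,0,0,0,0,0,0,1,0,0,0]
Step 26: delete vuz at [25, 34, 35] -> counters=[0,0,0,0,0,0,0,0,0,0,3,0,0,0,0,3,1,0,0,0,0,0,3,1,0,0,0,0,0,0,0,0,0,0,0,0,0,0,0,0,0,0,1,0,0,0]
Step 27: insert bs at [10, 15, 22] -> counters=[0,0,0,0,0,0,0,0,0,0,4,0,0,0,0,4,1,0,0,0,0,0,4,1,0,0,0,0,0,0,0,0,0,0,0,0,0,0,0,0,0,0,1,0,0,0]
Step 28: insert vuz at [25, 34, 35] -> counters=[0,0,0,0,0,0,0,0,0,0,4,0,0,0,0,4,1,0,0,0,0,0,4,1,0,1,0,0,0,0,0,0,0,0,1,1,0,0,0,0,0,0,1,0,0,0]
Final counters=[0,0,0,0,0,0,0,0,0,0,4,0,0,0,0,4,1,0,0,0,0,0,4,1,0,1,0,0,0,0,0,0,0,0,1,1,0,0,0,0,0,0,1,0,0,0] -> 9 nonzero

Answer: 9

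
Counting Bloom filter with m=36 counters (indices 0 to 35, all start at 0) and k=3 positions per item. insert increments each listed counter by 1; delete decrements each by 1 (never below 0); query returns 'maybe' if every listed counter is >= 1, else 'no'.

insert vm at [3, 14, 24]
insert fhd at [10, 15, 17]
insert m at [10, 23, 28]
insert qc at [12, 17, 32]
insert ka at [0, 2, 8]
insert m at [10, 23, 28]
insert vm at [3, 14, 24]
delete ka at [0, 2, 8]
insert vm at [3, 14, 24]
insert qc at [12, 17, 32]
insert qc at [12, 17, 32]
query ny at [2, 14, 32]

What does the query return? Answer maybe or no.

Step 1: insert vm at [3, 14, 24] -> counters=[0,0,0,1,0,0,0,0,0,0,0,0,0,0,1,0,0,0,0,0,0,0,0,0,1,0,0,0,0,0,0,0,0,0,0,0]
Step 2: insert fhd at [10, 15, 17] -> counters=[0,0,0,1,0,0,0,0,0,0,1,0,0,0,1,1,0,1,0,0,0,0,0,0,1,0,0,0,0,0,0,0,0,0,0,0]
Step 3: insert m at [10, 23, 28] -> counters=[0,0,0,1,0,0,0,0,0,0,2,0,0,0,1,1,0,1,0,0,0,0,0,1,1,0,0,0,1,0,0,0,0,0,0,0]
Step 4: insert qc at [12, 17, 32] -> counters=[0,0,0,1,0,0,0,0,0,0,2,0,1,0,1,1,0,2,0,0,0,0,0,1,1,0,0,0,1,0,0,0,1,0,0,0]
Step 5: insert ka at [0, 2, 8] -> counters=[1,0,1,1,0,0,0,0,1,0,2,0,1,0,1,1,0,2,0,0,0,0,0,1,1,0,0,0,1,0,0,0,1,0,0,0]
Step 6: insert m at [10, 23, 28] -> counters=[1,0,1,1,0,0,0,0,1,0,3,0,1,0,1,1,0,2,0,0,0,0,0,2,1,0,0,0,2,0,0,0,1,0,0,0]
Step 7: insert vm at [3, 14, 24] -> counters=[1,0,1,2,0,0,0,0,1,0,3,0,1,0,2,1,0,2,0,0,0,0,0,2,2,0,0,0,2,0,0,0,1,0,0,0]
Step 8: delete ka at [0, 2, 8] -> counters=[0,0,0,2,0,0,0,0,0,0,3,0,1,0,2,1,0,2,0,0,0,0,0,2,2,0,0,0,2,0,0,0,1,0,0,0]
Step 9: insert vm at [3, 14, 24] -> counters=[0,0,0,3,0,0,0,0,0,0,3,0,1,0,3,1,0,2,0,0,0,0,0,2,3,0,0,0,2,0,0,0,1,0,0,0]
Step 10: insert qc at [12, 17, 32] -> counters=[0,0,0,3,0,0,0,0,0,0,3,0,2,0,3,1,0,3,0,0,0,0,0,2,3,0,0,0,2,0,0,0,2,0,0,0]
Step 11: insert qc at [12, 17, 32] -> counters=[0,0,0,3,0,0,0,0,0,0,3,0,3,0,3,1,0,4,0,0,0,0,0,2,3,0,0,0,2,0,0,0,3,0,0,0]
Query ny: check counters[2]=0 counters[14]=3 counters[32]=3 -> no

Answer: no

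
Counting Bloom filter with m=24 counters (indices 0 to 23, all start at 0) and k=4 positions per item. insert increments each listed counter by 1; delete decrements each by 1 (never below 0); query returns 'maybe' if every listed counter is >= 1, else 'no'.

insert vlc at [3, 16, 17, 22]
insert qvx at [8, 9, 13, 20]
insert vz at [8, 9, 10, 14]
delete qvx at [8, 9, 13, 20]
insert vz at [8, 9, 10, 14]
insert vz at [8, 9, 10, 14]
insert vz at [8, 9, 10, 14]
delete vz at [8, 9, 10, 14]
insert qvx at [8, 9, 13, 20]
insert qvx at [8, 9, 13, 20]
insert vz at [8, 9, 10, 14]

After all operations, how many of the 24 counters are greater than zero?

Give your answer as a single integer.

Step 1: insert vlc at [3, 16, 17, 22] -> counters=[0,0,0,1,0,0,0,0,0,0,0,0,0,0,0,0,1,1,0,0,0,0,1,0]
Step 2: insert qvx at [8, 9, 13, 20] -> counters=[0,0,0,1,0,0,0,0,1,1,0,0,0,1,0,0,1,1,0,0,1,0,1,0]
Step 3: insert vz at [8, 9, 10, 14] -> counters=[0,0,0,1,0,0,0,0,2,2,1,0,0,1,1,0,1,1,0,0,1,0,1,0]
Step 4: delete qvx at [8, 9, 13, 20] -> counters=[0,0,0,1,0,0,0,0,1,1,1,0,0,0,1,0,1,1,0,0,0,0,1,0]
Step 5: insert vz at [8, 9, 10, 14] -> counters=[0,0,0,1,0,0,0,0,2,2,2,0,0,0,2,0,1,1,0,0,0,0,1,0]
Step 6: insert vz at [8, 9, 10, 14] -> counters=[0,0,0,1,0,0,0,0,3,3,3,0,0,0,3,0,1,1,0,0,0,0,1,0]
Step 7: insert vz at [8, 9, 10, 14] -> counters=[0,0,0,1,0,0,0,0,4,4,4,0,0,0,4,0,1,1,0,0,0,0,1,0]
Step 8: delete vz at [8, 9, 10, 14] -> counters=[0,0,0,1,0,0,0,0,3,3,3,0,0,0,3,0,1,1,0,0,0,0,1,0]
Step 9: insert qvx at [8, 9, 13, 20] -> counters=[0,0,0,1,0,0,0,0,4,4,3,0,0,1,3,0,1,1,0,0,1,0,1,0]
Step 10: insert qvx at [8, 9, 13, 20] -> counters=[0,0,0,1,0,0,0,0,5,5,3,0,0,2,3,0,1,1,0,0,2,0,1,0]
Step 11: insert vz at [8, 9, 10, 14] -> counters=[0,0,0,1,0,0,0,0,6,6,4,0,0,2,4,0,1,1,0,0,2,0,1,0]
Final counters=[0,0,0,1,0,0,0,0,6,6,4,0,0,2,4,0,1,1,0,0,2,0,1,0] -> 10 nonzero

Answer: 10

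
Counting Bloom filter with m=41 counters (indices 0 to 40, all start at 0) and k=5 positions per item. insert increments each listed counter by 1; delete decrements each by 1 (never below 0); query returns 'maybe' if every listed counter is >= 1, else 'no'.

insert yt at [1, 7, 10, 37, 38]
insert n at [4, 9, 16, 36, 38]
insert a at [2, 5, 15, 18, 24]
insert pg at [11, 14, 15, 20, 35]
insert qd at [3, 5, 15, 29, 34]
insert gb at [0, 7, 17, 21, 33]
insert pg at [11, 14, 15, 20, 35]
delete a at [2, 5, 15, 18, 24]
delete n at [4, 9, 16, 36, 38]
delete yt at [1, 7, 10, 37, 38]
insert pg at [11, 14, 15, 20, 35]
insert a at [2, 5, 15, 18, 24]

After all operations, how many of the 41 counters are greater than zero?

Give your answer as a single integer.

Step 1: insert yt at [1, 7, 10, 37, 38] -> counters=[0,1,0,0,0,0,0,1,0,0,1,0,0,0,0,0,0,0,0,0,0,0,0,0,0,0,0,0,0,0,0,0,0,0,0,0,0,1,1,0,0]
Step 2: insert n at [4, 9, 16, 36, 38] -> counters=[0,1,0,0,1,0,0,1,0,1,1,0,0,0,0,0,1,0,0,0,0,0,0,0,0,0,0,0,0,0,0,0,0,0,0,0,1,1,2,0,0]
Step 3: insert a at [2, 5, 15, 18, 24] -> counters=[0,1,1,0,1,1,0,1,0,1,1,0,0,0,0,1,1,0,1,0,0,0,0,0,1,0,0,0,0,0,0,0,0,0,0,0,1,1,2,0,0]
Step 4: insert pg at [11, 14, 15, 20, 35] -> counters=[0,1,1,0,1,1,0,1,0,1,1,1,0,0,1,2,1,0,1,0,1,0,0,0,1,0,0,0,0,0,0,0,0,0,0,1,1,1,2,0,0]
Step 5: insert qd at [3, 5, 15, 29, 34] -> counters=[0,1,1,1,1,2,0,1,0,1,1,1,0,0,1,3,1,0,1,0,1,0,0,0,1,0,0,0,0,1,0,0,0,0,1,1,1,1,2,0,0]
Step 6: insert gb at [0, 7, 17, 21, 33] -> counters=[1,1,1,1,1,2,0,2,0,1,1,1,0,0,1,3,1,1,1,0,1,1,0,0,1,0,0,0,0,1,0,0,0,1,1,1,1,1,2,0,0]
Step 7: insert pg at [11, 14, 15, 20, 35] -> counters=[1,1,1,1,1,2,0,2,0,1,1,2,0,0,2,4,1,1,1,0,2,1,0,0,1,0,0,0,0,1,0,0,0,1,1,2,1,1,2,0,0]
Step 8: delete a at [2, 5, 15, 18, 24] -> counters=[1,1,0,1,1,1,0,2,0,1,1,2,0,0,2,3,1,1,0,0,2,1,0,0,0,0,0,0,0,1,0,0,0,1,1,2,1,1,2,0,0]
Step 9: delete n at [4, 9, 16, 36, 38] -> counters=[1,1,0,1,0,1,0,2,0,0,1,2,0,0,2,3,0,1,0,0,2,1,0,0,0,0,0,0,0,1,0,0,0,1,1,2,0,1,1,0,0]
Step 10: delete yt at [1, 7, 10, 37, 38] -> counters=[1,0,0,1,0,1,0,1,0,0,0,2,0,0,2,3,0,1,0,0,2,1,0,0,0,0,0,0,0,1,0,0,0,1,1,2,0,0,0,0,0]
Step 11: insert pg at [11, 14, 15, 20, 35] -> counters=[1,0,0,1,0,1,0,1,0,0,0,3,0,0,3,4,0,1,0,0,3,1,0,0,0,0,0,0,0,1,0,0,0,1,1,3,0,0,0,0,0]
Step 12: insert a at [2, 5, 15, 18, 24] -> counters=[1,0,1,1,0,2,0,1,0,0,0,3,0,0,3,5,0,1,1,0,3,1,0,0,1,0,0,0,0,1,0,0,0,1,1,3,0,0,0,0,0]
Final counters=[1,0,1,1,0,2,0,1,0,0,0,3,0,0,3,5,0,1,1,0,3,1,0,0,1,0,0,0,0,1,0,0,0,1,1,3,0,0,0,0,0] -> 17 nonzero

Answer: 17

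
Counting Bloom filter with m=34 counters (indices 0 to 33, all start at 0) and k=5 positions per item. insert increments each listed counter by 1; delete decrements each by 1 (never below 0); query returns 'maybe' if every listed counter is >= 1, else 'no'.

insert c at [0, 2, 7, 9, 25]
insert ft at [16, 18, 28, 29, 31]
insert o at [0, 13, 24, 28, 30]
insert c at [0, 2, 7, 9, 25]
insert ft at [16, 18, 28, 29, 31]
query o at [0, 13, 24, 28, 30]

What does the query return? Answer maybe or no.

Step 1: insert c at [0, 2, 7, 9, 25] -> counters=[1,0,1,0,0,0,0,1,0,1,0,0,0,0,0,0,0,0,0,0,0,0,0,0,0,1,0,0,0,0,0,0,0,0]
Step 2: insert ft at [16, 18, 28, 29, 31] -> counters=[1,0,1,0,0,0,0,1,0,1,0,0,0,0,0,0,1,0,1,0,0,0,0,0,0,1,0,0,1,1,0,1,0,0]
Step 3: insert o at [0, 13, 24, 28, 30] -> counters=[2,0,1,0,0,0,0,1,0,1,0,0,0,1,0,0,1,0,1,0,0,0,0,0,1,1,0,0,2,1,1,1,0,0]
Step 4: insert c at [0, 2, 7, 9, 25] -> counters=[3,0,2,0,0,0,0,2,0,2,0,0,0,1,0,0,1,0,1,0,0,0,0,0,1,2,0,0,2,1,1,1,0,0]
Step 5: insert ft at [16, 18, 28, 29, 31] -> counters=[3,0,2,0,0,0,0,2,0,2,0,0,0,1,0,0,2,0,2,0,0,0,0,0,1,2,0,0,3,2,1,2,0,0]
Query o: check counters[0]=3 counters[13]=1 counters[24]=1 counters[28]=3 counters[30]=1 -> maybe

Answer: maybe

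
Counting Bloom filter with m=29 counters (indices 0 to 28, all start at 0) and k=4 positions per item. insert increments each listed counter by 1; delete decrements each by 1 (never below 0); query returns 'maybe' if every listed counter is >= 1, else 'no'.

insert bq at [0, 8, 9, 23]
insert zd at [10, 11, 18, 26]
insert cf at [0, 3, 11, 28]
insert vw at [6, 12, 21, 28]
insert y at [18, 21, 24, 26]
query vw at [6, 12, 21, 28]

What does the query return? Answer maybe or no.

Step 1: insert bq at [0, 8, 9, 23] -> counters=[1,0,0,0,0,0,0,0,1,1,0,0,0,0,0,0,0,0,0,0,0,0,0,1,0,0,0,0,0]
Step 2: insert zd at [10, 11, 18, 26] -> counters=[1,0,0,0,0,0,0,0,1,1,1,1,0,0,0,0,0,0,1,0,0,0,0,1,0,0,1,0,0]
Step 3: insert cf at [0, 3, 11, 28] -> counters=[2,0,0,1,0,0,0,0,1,1,1,2,0,0,0,0,0,0,1,0,0,0,0,1,0,0,1,0,1]
Step 4: insert vw at [6, 12, 21, 28] -> counters=[2,0,0,1,0,0,1,0,1,1,1,2,1,0,0,0,0,0,1,0,0,1,0,1,0,0,1,0,2]
Step 5: insert y at [18, 21, 24, 26] -> counters=[2,0,0,1,0,0,1,0,1,1,1,2,1,0,0,0,0,0,2,0,0,2,0,1,1,0,2,0,2]
Query vw: check counters[6]=1 counters[12]=1 counters[21]=2 counters[28]=2 -> maybe

Answer: maybe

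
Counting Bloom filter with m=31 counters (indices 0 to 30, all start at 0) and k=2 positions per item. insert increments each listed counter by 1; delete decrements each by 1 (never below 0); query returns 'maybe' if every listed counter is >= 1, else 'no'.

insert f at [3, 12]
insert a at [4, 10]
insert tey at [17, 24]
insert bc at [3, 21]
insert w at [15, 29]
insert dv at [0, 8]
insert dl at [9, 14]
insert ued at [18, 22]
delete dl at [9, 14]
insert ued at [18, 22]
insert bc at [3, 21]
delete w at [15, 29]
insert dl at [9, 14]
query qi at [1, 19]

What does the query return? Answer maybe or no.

Step 1: insert f at [3, 12] -> counters=[0,0,0,1,0,0,0,0,0,0,0,0,1,0,0,0,0,0,0,0,0,0,0,0,0,0,0,0,0,0,0]
Step 2: insert a at [4, 10] -> counters=[0,0,0,1,1,0,0,0,0,0,1,0,1,0,0,0,0,0,0,0,0,0,0,0,0,0,0,0,0,0,0]
Step 3: insert tey at [17, 24] -> counters=[0,0,0,1,1,0,0,0,0,0,1,0,1,0,0,0,0,1,0,0,0,0,0,0,1,0,0,0,0,0,0]
Step 4: insert bc at [3, 21] -> counters=[0,0,0,2,1,0,0,0,0,0,1,0,1,0,0,0,0,1,0,0,0,1,0,0,1,0,0,0,0,0,0]
Step 5: insert w at [15, 29] -> counters=[0,0,0,2,1,0,0,0,0,0,1,0,1,0,0,1,0,1,0,0,0,1,0,0,1,0,0,0,0,1,0]
Step 6: insert dv at [0, 8] -> counters=[1,0,0,2,1,0,0,0,1,0,1,0,1,0,0,1,0,1,0,0,0,1,0,0,1,0,0,0,0,1,0]
Step 7: insert dl at [9, 14] -> counters=[1,0,0,2,1,0,0,0,1,1,1,0,1,0,1,1,0,1,0,0,0,1,0,0,1,0,0,0,0,1,0]
Step 8: insert ued at [18, 22] -> counters=[1,0,0,2,1,0,0,0,1,1,1,0,1,0,1,1,0,1,1,0,0,1,1,0,1,0,0,0,0,1,0]
Step 9: delete dl at [9, 14] -> counters=[1,0,0,2,1,0,0,0,1,0,1,0,1,0,0,1,0,1,1,0,0,1,1,0,1,0,0,0,0,1,0]
Step 10: insert ued at [18, 22] -> counters=[1,0,0,2,1,0,0,0,1,0,1,0,1,0,0,1,0,1,2,0,0,1,2,0,1,0,0,0,0,1,0]
Step 11: insert bc at [3, 21] -> counters=[1,0,0,3,1,0,0,0,1,0,1,0,1,0,0,1,0,1,2,0,0,2,2,0,1,0,0,0,0,1,0]
Step 12: delete w at [15, 29] -> counters=[1,0,0,3,1,0,0,0,1,0,1,0,1,0,0,0,0,1,2,0,0,2,2,0,1,0,0,0,0,0,0]
Step 13: insert dl at [9, 14] -> counters=[1,0,0,3,1,0,0,0,1,1,1,0,1,0,1,0,0,1,2,0,0,2,2,0,1,0,0,0,0,0,0]
Query qi: check counters[1]=0 counters[19]=0 -> no

Answer: no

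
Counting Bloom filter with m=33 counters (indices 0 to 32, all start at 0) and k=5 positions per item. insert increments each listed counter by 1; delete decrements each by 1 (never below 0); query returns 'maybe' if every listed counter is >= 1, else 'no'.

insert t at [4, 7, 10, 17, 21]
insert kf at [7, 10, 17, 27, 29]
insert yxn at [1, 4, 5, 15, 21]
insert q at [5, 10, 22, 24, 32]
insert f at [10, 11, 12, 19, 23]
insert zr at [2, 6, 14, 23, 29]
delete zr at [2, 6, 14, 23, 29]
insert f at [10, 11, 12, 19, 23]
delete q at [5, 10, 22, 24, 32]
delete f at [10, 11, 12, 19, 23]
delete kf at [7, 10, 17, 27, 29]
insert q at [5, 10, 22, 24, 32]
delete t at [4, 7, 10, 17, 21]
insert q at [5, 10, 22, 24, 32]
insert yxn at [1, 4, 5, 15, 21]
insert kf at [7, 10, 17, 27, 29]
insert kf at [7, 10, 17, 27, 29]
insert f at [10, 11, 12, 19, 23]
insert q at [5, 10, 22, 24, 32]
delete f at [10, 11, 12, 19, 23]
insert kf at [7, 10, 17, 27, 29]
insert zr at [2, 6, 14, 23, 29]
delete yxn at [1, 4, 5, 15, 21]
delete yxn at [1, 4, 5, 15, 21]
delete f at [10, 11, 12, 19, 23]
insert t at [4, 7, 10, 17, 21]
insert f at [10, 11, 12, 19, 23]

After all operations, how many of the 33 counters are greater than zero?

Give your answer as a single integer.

Step 1: insert t at [4, 7, 10, 17, 21] -> counters=[0,0,0,0,1,0,0,1,0,0,1,0,0,0,0,0,0,1,0,0,0,1,0,0,0,0,0,0,0,0,0,0,0]
Step 2: insert kf at [7, 10, 17, 27, 29] -> counters=[0,0,0,0,1,0,0,2,0,0,2,0,0,0,0,0,0,2,0,0,0,1,0,0,0,0,0,1,0,1,0,0,0]
Step 3: insert yxn at [1, 4, 5, 15, 21] -> counters=[0,1,0,0,2,1,0,2,0,0,2,0,0,0,0,1,0,2,0,0,0,2,0,0,0,0,0,1,0,1,0,0,0]
Step 4: insert q at [5, 10, 22, 24, 32] -> counters=[0,1,0,0,2,2,0,2,0,0,3,0,0,0,0,1,0,2,0,0,0,2,1,0,1,0,0,1,0,1,0,0,1]
Step 5: insert f at [10, 11, 12, 19, 23] -> counters=[0,1,0,0,2,2,0,2,0,0,4,1,1,0,0,1,0,2,0,1,0,2,1,1,1,0,0,1,0,1,0,0,1]
Step 6: insert zr at [2, 6, 14, 23, 29] -> counters=[0,1,1,0,2,2,1,2,0,0,4,1,1,0,1,1,0,2,0,1,0,2,1,2,1,0,0,1,0,2,0,0,1]
Step 7: delete zr at [2, 6, 14, 23, 29] -> counters=[0,1,0,0,2,2,0,2,0,0,4,1,1,0,0,1,0,2,0,1,0,2,1,1,1,0,0,1,0,1,0,0,1]
Step 8: insert f at [10, 11, 12, 19, 23] -> counters=[0,1,0,0,2,2,0,2,0,0,5,2,2,0,0,1,0,2,0,2,0,2,1,2,1,0,0,1,0,1,0,0,1]
Step 9: delete q at [5, 10, 22, 24, 32] -> counters=[0,1,0,0,2,1,0,2,0,0,4,2,2,0,0,1,0,2,0,2,0,2,0,2,0,0,0,1,0,1,0,0,0]
Step 10: delete f at [10, 11, 12, 19, 23] -> counters=[0,1,0,0,2,1,0,2,0,0,3,1,1,0,0,1,0,2,0,1,0,2,0,1,0,0,0,1,0,1,0,0,0]
Step 11: delete kf at [7, 10, 17, 27, 29] -> counters=[0,1,0,0,2,1,0,1,0,0,2,1,1,0,0,1,0,1,0,1,0,2,0,1,0,0,0,0,0,0,0,0,0]
Step 12: insert q at [5, 10, 22, 24, 32] -> counters=[0,1,0,0,2,2,0,1,0,0,3,1,1,0,0,1,0,1,0,1,0,2,1,1,1,0,0,0,0,0,0,0,1]
Step 13: delete t at [4, 7, 10, 17, 21] -> counters=[0,1,0,0,1,2,0,0,0,0,2,1,1,0,0,1,0,0,0,1,0,1,1,1,1,0,0,0,0,0,0,0,1]
Step 14: insert q at [5, 10, 22, 24, 32] -> counters=[0,1,0,0,1,3,0,0,0,0,3,1,1,0,0,1,0,0,0,1,0,1,2,1,2,0,0,0,0,0,0,0,2]
Step 15: insert yxn at [1, 4, 5, 15, 21] -> counters=[0,2,0,0,2,4,0,0,0,0,3,1,1,0,0,2,0,0,0,1,0,2,2,1,2,0,0,0,0,0,0,0,2]
Step 16: insert kf at [7, 10, 17, 27, 29] -> counters=[0,2,0,0,2,4,0,1,0,0,4,1,1,0,0,2,0,1,0,1,0,2,2,1,2,0,0,1,0,1,0,0,2]
Step 17: insert kf at [7, 10, 17, 27, 29] -> counters=[0,2,0,0,2,4,0,2,0,0,5,1,1,0,0,2,0,2,0,1,0,2,2,1,2,0,0,2,0,2,0,0,2]
Step 18: insert f at [10, 11, 12, 19, 23] -> counters=[0,2,0,0,2,4,0,2,0,0,6,2,2,0,0,2,0,2,0,2,0,2,2,2,2,0,0,2,0,2,0,0,2]
Step 19: insert q at [5, 10, 22, 24, 32] -> counters=[0,2,0,0,2,5,0,2,0,0,7,2,2,0,0,2,0,2,0,2,0,2,3,2,3,0,0,2,0,2,0,0,3]
Step 20: delete f at [10, 11, 12, 19, 23] -> counters=[0,2,0,0,2,5,0,2,0,0,6,1,1,0,0,2,0,2,0,1,0,2,3,1,3,0,0,2,0,2,0,0,3]
Step 21: insert kf at [7, 10, 17, 27, 29] -> counters=[0,2,0,0,2,5,0,3,0,0,7,1,1,0,0,2,0,3,0,1,0,2,3,1,3,0,0,3,0,3,0,0,3]
Step 22: insert zr at [2, 6, 14, 23, 29] -> counters=[0,2,1,0,2,5,1,3,0,0,7,1,1,0,1,2,0,3,0,1,0,2,3,2,3,0,0,3,0,4,0,0,3]
Step 23: delete yxn at [1, 4, 5, 15, 21] -> counters=[0,1,1,0,1,4,1,3,0,0,7,1,1,0,1,1,0,3,0,1,0,1,3,2,3,0,0,3,0,4,0,0,3]
Step 24: delete yxn at [1, 4, 5, 15, 21] -> counters=[0,0,1,0,0,3,1,3,0,0,7,1,1,0,1,0,0,3,0,1,0,0,3,2,3,0,0,3,0,4,0,0,3]
Step 25: delete f at [10, 11, 12, 19, 23] -> counters=[0,0,1,0,0,3,1,3,0,0,6,0,0,0,1,0,0,3,0,0,0,0,3,1,3,0,0,3,0,4,0,0,3]
Step 26: insert t at [4, 7, 10, 17, 21] -> counters=[0,0,1,0,1,3,1,4,0,0,7,0,0,0,1,0,0,4,0,0,0,1,3,1,3,0,0,3,0,4,0,0,3]
Step 27: insert f at [10, 11, 12, 19, 23] -> counters=[0,0,1,0,1,3,1,4,0,0,8,1,1,0,1,0,0,4,0,1,0,1,3,2,3,0,0,3,0,4,0,0,3]
Final counters=[0,0,1,0,1,3,1,4,0,0,8,1,1,0,1,0,0,4,0,1,0,1,3,2,3,0,0,3,0,4,0,0,3] -> 18 nonzero

Answer: 18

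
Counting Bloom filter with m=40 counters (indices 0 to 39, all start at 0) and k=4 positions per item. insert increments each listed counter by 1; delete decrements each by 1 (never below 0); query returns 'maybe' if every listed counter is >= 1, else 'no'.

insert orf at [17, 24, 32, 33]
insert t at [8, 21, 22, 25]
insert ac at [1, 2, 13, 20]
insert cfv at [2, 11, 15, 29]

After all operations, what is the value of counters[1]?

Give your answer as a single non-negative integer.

Answer: 1

Derivation:
Step 1: insert orf at [17, 24, 32, 33] -> counters=[0,0,0,0,0,0,0,0,0,0,0,0,0,0,0,0,0,1,0,0,0,0,0,0,1,0,0,0,0,0,0,0,1,1,0,0,0,0,0,0]
Step 2: insert t at [8, 21, 22, 25] -> counters=[0,0,0,0,0,0,0,0,1,0,0,0,0,0,0,0,0,1,0,0,0,1,1,0,1,1,0,0,0,0,0,0,1,1,0,0,0,0,0,0]
Step 3: insert ac at [1, 2, 13, 20] -> counters=[0,1,1,0,0,0,0,0,1,0,0,0,0,1,0,0,0,1,0,0,1,1,1,0,1,1,0,0,0,0,0,0,1,1,0,0,0,0,0,0]
Step 4: insert cfv at [2, 11, 15, 29] -> counters=[0,1,2,0,0,0,0,0,1,0,0,1,0,1,0,1,0,1,0,0,1,1,1,0,1,1,0,0,0,1,0,0,1,1,0,0,0,0,0,0]
Final counters=[0,1,2,0,0,0,0,0,1,0,0,1,0,1,0,1,0,1,0,0,1,1,1,0,1,1,0,0,0,1,0,0,1,1,0,0,0,0,0,0] -> counters[1]=1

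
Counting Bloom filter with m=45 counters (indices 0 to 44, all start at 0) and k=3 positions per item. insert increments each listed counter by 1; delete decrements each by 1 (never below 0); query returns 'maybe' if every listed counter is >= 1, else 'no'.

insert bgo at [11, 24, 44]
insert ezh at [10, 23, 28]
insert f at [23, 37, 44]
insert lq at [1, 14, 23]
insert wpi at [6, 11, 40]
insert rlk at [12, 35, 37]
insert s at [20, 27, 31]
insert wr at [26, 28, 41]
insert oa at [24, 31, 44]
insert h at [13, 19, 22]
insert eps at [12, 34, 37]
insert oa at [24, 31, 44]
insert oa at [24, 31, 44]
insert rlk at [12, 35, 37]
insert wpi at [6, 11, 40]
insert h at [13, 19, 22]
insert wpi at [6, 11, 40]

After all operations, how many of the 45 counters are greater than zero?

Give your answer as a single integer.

Step 1: insert bgo at [11, 24, 44] -> counters=[0,0,0,0,0,0,0,0,0,0,0,1,0,0,0,0,0,0,0,0,0,0,0,0,1,0,0,0,0,0,0,0,0,0,0,0,0,0,0,0,0,0,0,0,1]
Step 2: insert ezh at [10, 23, 28] -> counters=[0,0,0,0,0,0,0,0,0,0,1,1,0,0,0,0,0,0,0,0,0,0,0,1,1,0,0,0,1,0,0,0,0,0,0,0,0,0,0,0,0,0,0,0,1]
Step 3: insert f at [23, 37, 44] -> counters=[0,0,0,0,0,0,0,0,0,0,1,1,0,0,0,0,0,0,0,0,0,0,0,2,1,0,0,0,1,0,0,0,0,0,0,0,0,1,0,0,0,0,0,0,2]
Step 4: insert lq at [1, 14, 23] -> counters=[0,1,0,0,0,0,0,0,0,0,1,1,0,0,1,0,0,0,0,0,0,0,0,3,1,0,0,0,1,0,0,0,0,0,0,0,0,1,0,0,0,0,0,0,2]
Step 5: insert wpi at [6, 11, 40] -> counters=[0,1,0,0,0,0,1,0,0,0,1,2,0,0,1,0,0,0,0,0,0,0,0,3,1,0,0,0,1,0,0,0,0,0,0,0,0,1,0,0,1,0,0,0,2]
Step 6: insert rlk at [12, 35, 37] -> counters=[0,1,0,0,0,0,1,0,0,0,1,2,1,0,1,0,0,0,0,0,0,0,0,3,1,0,0,0,1,0,0,0,0,0,0,1,0,2,0,0,1,0,0,0,2]
Step 7: insert s at [20, 27, 31] -> counters=[0,1,0,0,0,0,1,0,0,0,1,2,1,0,1,0,0,0,0,0,1,0,0,3,1,0,0,1,1,0,0,1,0,0,0,1,0,2,0,0,1,0,0,0,2]
Step 8: insert wr at [26, 28, 41] -> counters=[0,1,0,0,0,0,1,0,0,0,1,2,1,0,1,0,0,0,0,0,1,0,0,3,1,0,1,1,2,0,0,1,0,0,0,1,0,2,0,0,1,1,0,0,2]
Step 9: insert oa at [24, 31, 44] -> counters=[0,1,0,0,0,0,1,0,0,0,1,2,1,0,1,0,0,0,0,0,1,0,0,3,2,0,1,1,2,0,0,2,0,0,0,1,0,2,0,0,1,1,0,0,3]
Step 10: insert h at [13, 19, 22] -> counters=[0,1,0,0,0,0,1,0,0,0,1,2,1,1,1,0,0,0,0,1,1,0,1,3,2,0,1,1,2,0,0,2,0,0,0,1,0,2,0,0,1,1,0,0,3]
Step 11: insert eps at [12, 34, 37] -> counters=[0,1,0,0,0,0,1,0,0,0,1,2,2,1,1,0,0,0,0,1,1,0,1,3,2,0,1,1,2,0,0,2,0,0,1,1,0,3,0,0,1,1,0,0,3]
Step 12: insert oa at [24, 31, 44] -> counters=[0,1,0,0,0,0,1,0,0,0,1,2,2,1,1,0,0,0,0,1,1,0,1,3,3,0,1,1,2,0,0,3,0,0,1,1,0,3,0,0,1,1,0,0,4]
Step 13: insert oa at [24, 31, 44] -> counters=[0,1,0,0,0,0,1,0,0,0,1,2,2,1,1,0,0,0,0,1,1,0,1,3,4,0,1,1,2,0,0,4,0,0,1,1,0,3,0,0,1,1,0,0,5]
Step 14: insert rlk at [12, 35, 37] -> counters=[0,1,0,0,0,0,1,0,0,0,1,2,3,1,1,0,0,0,0,1,1,0,1,3,4,0,1,1,2,0,0,4,0,0,1,2,0,4,0,0,1,1,0,0,5]
Step 15: insert wpi at [6, 11, 40] -> counters=[0,1,0,0,0,0,2,0,0,0,1,3,3,1,1,0,0,0,0,1,1,0,1,3,4,0,1,1,2,0,0,4,0,0,1,2,0,4,0,0,2,1,0,0,5]
Step 16: insert h at [13, 19, 22] -> counters=[0,1,0,0,0,0,2,0,0,0,1,3,3,2,1,0,0,0,0,2,1,0,2,3,4,0,1,1,2,0,0,4,0,0,1,2,0,4,0,0,2,1,0,0,5]
Step 17: insert wpi at [6, 11, 40] -> counters=[0,1,0,0,0,0,3,0,0,0,1,4,3,2,1,0,0,0,0,2,1,0,2,3,4,0,1,1,2,0,0,4,0,0,1,2,0,4,0,0,3,1,0,0,5]
Final counters=[0,1,0,0,0,0,3,0,0,0,1,4,3,2,1,0,0,0,0,2,1,0,2,3,4,0,1,1,2,0,0,4,0,0,1,2,0,4,0,0,3,1,0,0,5] -> 22 nonzero

Answer: 22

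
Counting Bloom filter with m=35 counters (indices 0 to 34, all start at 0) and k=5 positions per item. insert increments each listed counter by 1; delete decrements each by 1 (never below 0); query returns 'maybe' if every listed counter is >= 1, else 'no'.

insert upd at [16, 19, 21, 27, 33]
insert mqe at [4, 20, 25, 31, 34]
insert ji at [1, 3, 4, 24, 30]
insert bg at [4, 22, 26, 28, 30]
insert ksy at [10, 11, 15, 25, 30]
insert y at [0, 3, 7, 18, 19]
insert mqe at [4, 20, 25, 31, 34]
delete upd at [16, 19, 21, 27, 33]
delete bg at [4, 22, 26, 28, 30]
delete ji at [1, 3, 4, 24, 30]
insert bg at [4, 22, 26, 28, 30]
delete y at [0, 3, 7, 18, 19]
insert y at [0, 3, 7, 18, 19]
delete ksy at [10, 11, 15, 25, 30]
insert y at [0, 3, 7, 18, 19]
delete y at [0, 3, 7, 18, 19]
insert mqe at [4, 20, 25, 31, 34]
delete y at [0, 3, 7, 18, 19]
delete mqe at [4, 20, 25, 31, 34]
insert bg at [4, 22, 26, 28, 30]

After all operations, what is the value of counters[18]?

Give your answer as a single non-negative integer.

Answer: 0

Derivation:
Step 1: insert upd at [16, 19, 21, 27, 33] -> counters=[0,0,0,0,0,0,0,0,0,0,0,0,0,0,0,0,1,0,0,1,0,1,0,0,0,0,0,1,0,0,0,0,0,1,0]
Step 2: insert mqe at [4, 20, 25, 31, 34] -> counters=[0,0,0,0,1,0,0,0,0,0,0,0,0,0,0,0,1,0,0,1,1,1,0,0,0,1,0,1,0,0,0,1,0,1,1]
Step 3: insert ji at [1, 3, 4, 24, 30] -> counters=[0,1,0,1,2,0,0,0,0,0,0,0,0,0,0,0,1,0,0,1,1,1,0,0,1,1,0,1,0,0,1,1,0,1,1]
Step 4: insert bg at [4, 22, 26, 28, 30] -> counters=[0,1,0,1,3,0,0,0,0,0,0,0,0,0,0,0,1,0,0,1,1,1,1,0,1,1,1,1,1,0,2,1,0,1,1]
Step 5: insert ksy at [10, 11, 15, 25, 30] -> counters=[0,1,0,1,3,0,0,0,0,0,1,1,0,0,0,1,1,0,0,1,1,1,1,0,1,2,1,1,1,0,3,1,0,1,1]
Step 6: insert y at [0, 3, 7, 18, 19] -> counters=[1,1,0,2,3,0,0,1,0,0,1,1,0,0,0,1,1,0,1,2,1,1,1,0,1,2,1,1,1,0,3,1,0,1,1]
Step 7: insert mqe at [4, 20, 25, 31, 34] -> counters=[1,1,0,2,4,0,0,1,0,0,1,1,0,0,0,1,1,0,1,2,2,1,1,0,1,3,1,1,1,0,3,2,0,1,2]
Step 8: delete upd at [16, 19, 21, 27, 33] -> counters=[1,1,0,2,4,0,0,1,0,0,1,1,0,0,0,1,0,0,1,1,2,0,1,0,1,3,1,0,1,0,3,2,0,0,2]
Step 9: delete bg at [4, 22, 26, 28, 30] -> counters=[1,1,0,2,3,0,0,1,0,0,1,1,0,0,0,1,0,0,1,1,2,0,0,0,1,3,0,0,0,0,2,2,0,0,2]
Step 10: delete ji at [1, 3, 4, 24, 30] -> counters=[1,0,0,1,2,0,0,1,0,0,1,1,0,0,0,1,0,0,1,1,2,0,0,0,0,3,0,0,0,0,1,2,0,0,2]
Step 11: insert bg at [4, 22, 26, 28, 30] -> counters=[1,0,0,1,3,0,0,1,0,0,1,1,0,0,0,1,0,0,1,1,2,0,1,0,0,3,1,0,1,0,2,2,0,0,2]
Step 12: delete y at [0, 3, 7, 18, 19] -> counters=[0,0,0,0,3,0,0,0,0,0,1,1,0,0,0,1,0,0,0,0,2,0,1,0,0,3,1,0,1,0,2,2,0,0,2]
Step 13: insert y at [0, 3, 7, 18, 19] -> counters=[1,0,0,1,3,0,0,1,0,0,1,1,0,0,0,1,0,0,1,1,2,0,1,0,0,3,1,0,1,0,2,2,0,0,2]
Step 14: delete ksy at [10, 11, 15, 25, 30] -> counters=[1,0,0,1,3,0,0,1,0,0,0,0,0,0,0,0,0,0,1,1,2,0,1,0,0,2,1,0,1,0,1,2,0,0,2]
Step 15: insert y at [0, 3, 7, 18, 19] -> counters=[2,0,0,2,3,0,0,2,0,0,0,0,0,0,0,0,0,0,2,2,2,0,1,0,0,2,1,0,1,0,1,2,0,0,2]
Step 16: delete y at [0, 3, 7, 18, 19] -> counters=[1,0,0,1,3,0,0,1,0,0,0,0,0,0,0,0,0,0,1,1,2,0,1,0,0,2,1,0,1,0,1,2,0,0,2]
Step 17: insert mqe at [4, 20, 25, 31, 34] -> counters=[1,0,0,1,4,0,0,1,0,0,0,0,0,0,0,0,0,0,1,1,3,0,1,0,0,3,1,0,1,0,1,3,0,0,3]
Step 18: delete y at [0, 3, 7, 18, 19] -> counters=[0,0,0,0,4,0,0,0,0,0,0,0,0,0,0,0,0,0,0,0,3,0,1,0,0,3,1,0,1,0,1,3,0,0,3]
Step 19: delete mqe at [4, 20, 25, 31, 34] -> counters=[0,0,0,0,3,0,0,0,0,0,0,0,0,0,0,0,0,0,0,0,2,0,1,0,0,2,1,0,1,0,1,2,0,0,2]
Step 20: insert bg at [4, 22, 26, 28, 30] -> counters=[0,0,0,0,4,0,0,0,0,0,0,0,0,0,0,0,0,0,0,0,2,0,2,0,0,2,2,0,2,0,2,2,0,0,2]
Final counters=[0,0,0,0,4,0,0,0,0,0,0,0,0,0,0,0,0,0,0,0,2,0,2,0,0,2,2,0,2,0,2,2,0,0,2] -> counters[18]=0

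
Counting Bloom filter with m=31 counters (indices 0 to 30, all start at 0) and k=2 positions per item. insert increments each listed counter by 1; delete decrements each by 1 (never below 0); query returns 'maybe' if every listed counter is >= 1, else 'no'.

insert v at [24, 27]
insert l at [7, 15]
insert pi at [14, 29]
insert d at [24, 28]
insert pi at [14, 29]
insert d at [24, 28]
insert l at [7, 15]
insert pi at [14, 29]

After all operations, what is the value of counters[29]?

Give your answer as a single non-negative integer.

Answer: 3

Derivation:
Step 1: insert v at [24, 27] -> counters=[0,0,0,0,0,0,0,0,0,0,0,0,0,0,0,0,0,0,0,0,0,0,0,0,1,0,0,1,0,0,0]
Step 2: insert l at [7, 15] -> counters=[0,0,0,0,0,0,0,1,0,0,0,0,0,0,0,1,0,0,0,0,0,0,0,0,1,0,0,1,0,0,0]
Step 3: insert pi at [14, 29] -> counters=[0,0,0,0,0,0,0,1,0,0,0,0,0,0,1,1,0,0,0,0,0,0,0,0,1,0,0,1,0,1,0]
Step 4: insert d at [24, 28] -> counters=[0,0,0,0,0,0,0,1,0,0,0,0,0,0,1,1,0,0,0,0,0,0,0,0,2,0,0,1,1,1,0]
Step 5: insert pi at [14, 29] -> counters=[0,0,0,0,0,0,0,1,0,0,0,0,0,0,2,1,0,0,0,0,0,0,0,0,2,0,0,1,1,2,0]
Step 6: insert d at [24, 28] -> counters=[0,0,0,0,0,0,0,1,0,0,0,0,0,0,2,1,0,0,0,0,0,0,0,0,3,0,0,1,2,2,0]
Step 7: insert l at [7, 15] -> counters=[0,0,0,0,0,0,0,2,0,0,0,0,0,0,2,2,0,0,0,0,0,0,0,0,3,0,0,1,2,2,0]
Step 8: insert pi at [14, 29] -> counters=[0,0,0,0,0,0,0,2,0,0,0,0,0,0,3,2,0,0,0,0,0,0,0,0,3,0,0,1,2,3,0]
Final counters=[0,0,0,0,0,0,0,2,0,0,0,0,0,0,3,2,0,0,0,0,0,0,0,0,3,0,0,1,2,3,0] -> counters[29]=3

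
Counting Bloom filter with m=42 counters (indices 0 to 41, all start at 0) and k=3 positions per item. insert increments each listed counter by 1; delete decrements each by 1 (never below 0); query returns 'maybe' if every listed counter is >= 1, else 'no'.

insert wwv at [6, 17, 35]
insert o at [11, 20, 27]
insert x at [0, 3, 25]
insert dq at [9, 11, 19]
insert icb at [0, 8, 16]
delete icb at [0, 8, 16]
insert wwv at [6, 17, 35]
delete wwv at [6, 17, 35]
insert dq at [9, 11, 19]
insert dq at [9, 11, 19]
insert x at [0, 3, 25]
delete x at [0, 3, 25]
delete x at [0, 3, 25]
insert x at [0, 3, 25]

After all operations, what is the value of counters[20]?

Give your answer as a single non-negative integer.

Step 1: insert wwv at [6, 17, 35] -> counters=[0,0,0,0,0,0,1,0,0,0,0,0,0,0,0,0,0,1,0,0,0,0,0,0,0,0,0,0,0,0,0,0,0,0,0,1,0,0,0,0,0,0]
Step 2: insert o at [11, 20, 27] -> counters=[0,0,0,0,0,0,1,0,0,0,0,1,0,0,0,0,0,1,0,0,1,0,0,0,0,0,0,1,0,0,0,0,0,0,0,1,0,0,0,0,0,0]
Step 3: insert x at [0, 3, 25] -> counters=[1,0,0,1,0,0,1,0,0,0,0,1,0,0,0,0,0,1,0,0,1,0,0,0,0,1,0,1,0,0,0,0,0,0,0,1,0,0,0,0,0,0]
Step 4: insert dq at [9, 11, 19] -> counters=[1,0,0,1,0,0,1,0,0,1,0,2,0,0,0,0,0,1,0,1,1,0,0,0,0,1,0,1,0,0,0,0,0,0,0,1,0,0,0,0,0,0]
Step 5: insert icb at [0, 8, 16] -> counters=[2,0,0,1,0,0,1,0,1,1,0,2,0,0,0,0,1,1,0,1,1,0,0,0,0,1,0,1,0,0,0,0,0,0,0,1,0,0,0,0,0,0]
Step 6: delete icb at [0, 8, 16] -> counters=[1,0,0,1,0,0,1,0,0,1,0,2,0,0,0,0,0,1,0,1,1,0,0,0,0,1,0,1,0,0,0,0,0,0,0,1,0,0,0,0,0,0]
Step 7: insert wwv at [6, 17, 35] -> counters=[1,0,0,1,0,0,2,0,0,1,0,2,0,0,0,0,0,2,0,1,1,0,0,0,0,1,0,1,0,0,0,0,0,0,0,2,0,0,0,0,0,0]
Step 8: delete wwv at [6, 17, 35] -> counters=[1,0,0,1,0,0,1,0,0,1,0,2,0,0,0,0,0,1,0,1,1,0,0,0,0,1,0,1,0,0,0,0,0,0,0,1,0,0,0,0,0,0]
Step 9: insert dq at [9, 11, 19] -> counters=[1,0,0,1,0,0,1,0,0,2,0,3,0,0,0,0,0,1,0,2,1,0,0,0,0,1,0,1,0,0,0,0,0,0,0,1,0,0,0,0,0,0]
Step 10: insert dq at [9, 11, 19] -> counters=[1,0,0,1,0,0,1,0,0,3,0,4,0,0,0,0,0,1,0,3,1,0,0,0,0,1,0,1,0,0,0,0,0,0,0,1,0,0,0,0,0,0]
Step 11: insert x at [0, 3, 25] -> counters=[2,0,0,2,0,0,1,0,0,3,0,4,0,0,0,0,0,1,0,3,1,0,0,0,0,2,0,1,0,0,0,0,0,0,0,1,0,0,0,0,0,0]
Step 12: delete x at [0, 3, 25] -> counters=[1,0,0,1,0,0,1,0,0,3,0,4,0,0,0,0,0,1,0,3,1,0,0,0,0,1,0,1,0,0,0,0,0,0,0,1,0,0,0,0,0,0]
Step 13: delete x at [0, 3, 25] -> counters=[0,0,0,0,0,0,1,0,0,3,0,4,0,0,0,0,0,1,0,3,1,0,0,0,0,0,0,1,0,0,0,0,0,0,0,1,0,0,0,0,0,0]
Step 14: insert x at [0, 3, 25] -> counters=[1,0,0,1,0,0,1,0,0,3,0,4,0,0,0,0,0,1,0,3,1,0,0,0,0,1,0,1,0,0,0,0,0,0,0,1,0,0,0,0,0,0]
Final counters=[1,0,0,1,0,0,1,0,0,3,0,4,0,0,0,0,0,1,0,3,1,0,0,0,0,1,0,1,0,0,0,0,0,0,0,1,0,0,0,0,0,0] -> counters[20]=1

Answer: 1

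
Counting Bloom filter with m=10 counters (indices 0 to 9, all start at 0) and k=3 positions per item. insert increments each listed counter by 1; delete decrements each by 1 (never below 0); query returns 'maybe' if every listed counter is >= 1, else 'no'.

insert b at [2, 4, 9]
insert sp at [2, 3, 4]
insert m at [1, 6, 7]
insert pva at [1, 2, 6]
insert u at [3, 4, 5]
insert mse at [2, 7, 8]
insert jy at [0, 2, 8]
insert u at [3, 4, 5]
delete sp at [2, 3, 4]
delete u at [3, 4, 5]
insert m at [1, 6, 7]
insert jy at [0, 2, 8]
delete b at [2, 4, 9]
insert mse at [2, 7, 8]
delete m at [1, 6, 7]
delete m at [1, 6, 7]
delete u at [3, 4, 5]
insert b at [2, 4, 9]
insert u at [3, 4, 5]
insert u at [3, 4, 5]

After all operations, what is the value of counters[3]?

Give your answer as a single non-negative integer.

Step 1: insert b at [2, 4, 9] -> counters=[0,0,1,0,1,0,0,0,0,1]
Step 2: insert sp at [2, 3, 4] -> counters=[0,0,2,1,2,0,0,0,0,1]
Step 3: insert m at [1, 6, 7] -> counters=[0,1,2,1,2,0,1,1,0,1]
Step 4: insert pva at [1, 2, 6] -> counters=[0,2,3,1,2,0,2,1,0,1]
Step 5: insert u at [3, 4, 5] -> counters=[0,2,3,2,3,1,2,1,0,1]
Step 6: insert mse at [2, 7, 8] -> counters=[0,2,4,2,3,1,2,2,1,1]
Step 7: insert jy at [0, 2, 8] -> counters=[1,2,5,2,3,1,2,2,2,1]
Step 8: insert u at [3, 4, 5] -> counters=[1,2,5,3,4,2,2,2,2,1]
Step 9: delete sp at [2, 3, 4] -> counters=[1,2,4,2,3,2,2,2,2,1]
Step 10: delete u at [3, 4, 5] -> counters=[1,2,4,1,2,1,2,2,2,1]
Step 11: insert m at [1, 6, 7] -> counters=[1,3,4,1,2,1,3,3,2,1]
Step 12: insert jy at [0, 2, 8] -> counters=[2,3,5,1,2,1,3,3,3,1]
Step 13: delete b at [2, 4, 9] -> counters=[2,3,4,1,1,1,3,3,3,0]
Step 14: insert mse at [2, 7, 8] -> counters=[2,3,5,1,1,1,3,4,4,0]
Step 15: delete m at [1, 6, 7] -> counters=[2,2,5,1,1,1,2,3,4,0]
Step 16: delete m at [1, 6, 7] -> counters=[2,1,5,1,1,1,1,2,4,0]
Step 17: delete u at [3, 4, 5] -> counters=[2,1,5,0,0,0,1,2,4,0]
Step 18: insert b at [2, 4, 9] -> counters=[2,1,6,0,1,0,1,2,4,1]
Step 19: insert u at [3, 4, 5] -> counters=[2,1,6,1,2,1,1,2,4,1]
Step 20: insert u at [3, 4, 5] -> counters=[2,1,6,2,3,2,1,2,4,1]
Final counters=[2,1,6,2,3,2,1,2,4,1] -> counters[3]=2

Answer: 2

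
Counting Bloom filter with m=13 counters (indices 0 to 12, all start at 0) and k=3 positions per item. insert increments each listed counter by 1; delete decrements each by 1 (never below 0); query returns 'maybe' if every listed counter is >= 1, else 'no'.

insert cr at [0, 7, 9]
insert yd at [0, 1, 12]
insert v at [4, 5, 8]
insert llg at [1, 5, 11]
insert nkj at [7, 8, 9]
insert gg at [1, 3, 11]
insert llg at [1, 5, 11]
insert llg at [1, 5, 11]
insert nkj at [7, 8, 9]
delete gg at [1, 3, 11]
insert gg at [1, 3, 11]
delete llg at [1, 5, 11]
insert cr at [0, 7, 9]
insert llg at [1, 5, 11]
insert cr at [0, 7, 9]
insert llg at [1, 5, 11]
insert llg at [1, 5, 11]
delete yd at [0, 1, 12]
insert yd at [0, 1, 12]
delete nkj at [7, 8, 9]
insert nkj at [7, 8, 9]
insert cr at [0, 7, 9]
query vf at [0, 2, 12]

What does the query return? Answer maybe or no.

Step 1: insert cr at [0, 7, 9] -> counters=[1,0,0,0,0,0,0,1,0,1,0,0,0]
Step 2: insert yd at [0, 1, 12] -> counters=[2,1,0,0,0,0,0,1,0,1,0,0,1]
Step 3: insert v at [4, 5, 8] -> counters=[2,1,0,0,1,1,0,1,1,1,0,0,1]
Step 4: insert llg at [1, 5, 11] -> counters=[2,2,0,0,1,2,0,1,1,1,0,1,1]
Step 5: insert nkj at [7, 8, 9] -> counters=[2,2,0,0,1,2,0,2,2,2,0,1,1]
Step 6: insert gg at [1, 3, 11] -> counters=[2,3,0,1,1,2,0,2,2,2,0,2,1]
Step 7: insert llg at [1, 5, 11] -> counters=[2,4,0,1,1,3,0,2,2,2,0,3,1]
Step 8: insert llg at [1, 5, 11] -> counters=[2,5,0,1,1,4,0,2,2,2,0,4,1]
Step 9: insert nkj at [7, 8, 9] -> counters=[2,5,0,1,1,4,0,3,3,3,0,4,1]
Step 10: delete gg at [1, 3, 11] -> counters=[2,4,0,0,1,4,0,3,3,3,0,3,1]
Step 11: insert gg at [1, 3, 11] -> counters=[2,5,0,1,1,4,0,3,3,3,0,4,1]
Step 12: delete llg at [1, 5, 11] -> counters=[2,4,0,1,1,3,0,3,3,3,0,3,1]
Step 13: insert cr at [0, 7, 9] -> counters=[3,4,0,1,1,3,0,4,3,4,0,3,1]
Step 14: insert llg at [1, 5, 11] -> counters=[3,5,0,1,1,4,0,4,3,4,0,4,1]
Step 15: insert cr at [0, 7, 9] -> counters=[4,5,0,1,1,4,0,5,3,5,0,4,1]
Step 16: insert llg at [1, 5, 11] -> counters=[4,6,0,1,1,5,0,5,3,5,0,5,1]
Step 17: insert llg at [1, 5, 11] -> counters=[4,7,0,1,1,6,0,5,3,5,0,6,1]
Step 18: delete yd at [0, 1, 12] -> counters=[3,6,0,1,1,6,0,5,3,5,0,6,0]
Step 19: insert yd at [0, 1, 12] -> counters=[4,7,0,1,1,6,0,5,3,5,0,6,1]
Step 20: delete nkj at [7, 8, 9] -> counters=[4,7,0,1,1,6,0,4,2,4,0,6,1]
Step 21: insert nkj at [7, 8, 9] -> counters=[4,7,0,1,1,6,0,5,3,5,0,6,1]
Step 22: insert cr at [0, 7, 9] -> counters=[5,7,0,1,1,6,0,6,3,6,0,6,1]
Query vf: check counters[0]=5 counters[2]=0 counters[12]=1 -> no

Answer: no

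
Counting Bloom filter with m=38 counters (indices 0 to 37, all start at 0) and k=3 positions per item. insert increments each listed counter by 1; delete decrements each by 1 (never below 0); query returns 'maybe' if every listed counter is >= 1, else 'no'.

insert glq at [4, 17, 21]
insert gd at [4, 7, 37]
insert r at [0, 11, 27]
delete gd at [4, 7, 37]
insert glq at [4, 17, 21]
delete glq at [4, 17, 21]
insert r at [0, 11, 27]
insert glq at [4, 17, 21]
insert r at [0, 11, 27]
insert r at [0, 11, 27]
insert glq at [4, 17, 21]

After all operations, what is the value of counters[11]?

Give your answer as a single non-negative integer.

Step 1: insert glq at [4, 17, 21] -> counters=[0,0,0,0,1,0,0,0,0,0,0,0,0,0,0,0,0,1,0,0,0,1,0,0,0,0,0,0,0,0,0,0,0,0,0,0,0,0]
Step 2: insert gd at [4, 7, 37] -> counters=[0,0,0,0,2,0,0,1,0,0,0,0,0,0,0,0,0,1,0,0,0,1,0,0,0,0,0,0,0,0,0,0,0,0,0,0,0,1]
Step 3: insert r at [0, 11, 27] -> counters=[1,0,0,0,2,0,0,1,0,0,0,1,0,0,0,0,0,1,0,0,0,1,0,0,0,0,0,1,0,0,0,0,0,0,0,0,0,1]
Step 4: delete gd at [4, 7, 37] -> counters=[1,0,0,0,1,0,0,0,0,0,0,1,0,0,0,0,0,1,0,0,0,1,0,0,0,0,0,1,0,0,0,0,0,0,0,0,0,0]
Step 5: insert glq at [4, 17, 21] -> counters=[1,0,0,0,2,0,0,0,0,0,0,1,0,0,0,0,0,2,0,0,0,2,0,0,0,0,0,1,0,0,0,0,0,0,0,0,0,0]
Step 6: delete glq at [4, 17, 21] -> counters=[1,0,0,0,1,0,0,0,0,0,0,1,0,0,0,0,0,1,0,0,0,1,0,0,0,0,0,1,0,0,0,0,0,0,0,0,0,0]
Step 7: insert r at [0, 11, 27] -> counters=[2,0,0,0,1,0,0,0,0,0,0,2,0,0,0,0,0,1,0,0,0,1,0,0,0,0,0,2,0,0,0,0,0,0,0,0,0,0]
Step 8: insert glq at [4, 17, 21] -> counters=[2,0,0,0,2,0,0,0,0,0,0,2,0,0,0,0,0,2,0,0,0,2,0,0,0,0,0,2,0,0,0,0,0,0,0,0,0,0]
Step 9: insert r at [0, 11, 27] -> counters=[3,0,0,0,2,0,0,0,0,0,0,3,0,0,0,0,0,2,0,0,0,2,0,0,0,0,0,3,0,0,0,0,0,0,0,0,0,0]
Step 10: insert r at [0, 11, 27] -> counters=[4,0,0,0,2,0,0,0,0,0,0,4,0,0,0,0,0,2,0,0,0,2,0,0,0,0,0,4,0,0,0,0,0,0,0,0,0,0]
Step 11: insert glq at [4, 17, 21] -> counters=[4,0,0,0,3,0,0,0,0,0,0,4,0,0,0,0,0,3,0,0,0,3,0,0,0,0,0,4,0,0,0,0,0,0,0,0,0,0]
Final counters=[4,0,0,0,3,0,0,0,0,0,0,4,0,0,0,0,0,3,0,0,0,3,0,0,0,0,0,4,0,0,0,0,0,0,0,0,0,0] -> counters[11]=4

Answer: 4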